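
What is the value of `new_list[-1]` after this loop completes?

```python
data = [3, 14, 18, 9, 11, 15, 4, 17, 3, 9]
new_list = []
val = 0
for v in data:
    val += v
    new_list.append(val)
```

Cumulative sum ends at 103
`new_list` takes the values: [] → [3] → [3, 17] → [3, 17, 35] → [3, 17, 35, 44] → [3, 17, 35, 44, 55] → [3, 17, 35, 44, 55, 70] → [3, 17, 35, 44, 55, 70, 74] → [3, 17, 35, 44, 55, 70, 74, 91] → [3, 17, 35, 44, 55, 70, 74, 91, 94] → [3, 17, 35, 44, 55, 70, 74, 91, 94, 103]
So `new_list[-1]` = 103

Answer: 103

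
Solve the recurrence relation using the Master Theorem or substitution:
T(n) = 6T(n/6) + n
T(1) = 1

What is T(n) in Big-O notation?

By Master Theorem: a=6, b=6, f(n)=n. Since log_6(6) = 1 and f(n) = Θ(n^1), Case 2 applies. T(n) = O(n log n).

Answer: O(n log n)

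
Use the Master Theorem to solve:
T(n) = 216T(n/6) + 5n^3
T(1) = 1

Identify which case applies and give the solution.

a=216, b=6, f(n)=5n^3. log_6(216) = 3. Since c=3 = 3, Case 2 applies: T(n) = Θ(n^log_b(a) · log n) = O(n^3 log n).

Answer: O(n^3 log n) - Case 2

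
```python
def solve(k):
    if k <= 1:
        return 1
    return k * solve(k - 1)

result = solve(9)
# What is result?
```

solve(9) = 9 * 8 * 7 * 6 * 5 * 4 * 3 * 2 * 1 = 362880

Answer: 362880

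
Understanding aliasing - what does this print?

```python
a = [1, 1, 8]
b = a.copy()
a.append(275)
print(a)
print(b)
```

Key concept: list.copy() creates independent copy.
Step by step:
`a = [1, 1, 8]` → a = [1, 1, 8]
`b = a.copy()` → b = [1, 1, 8]
`a.append(275)` → a = [1, 1, 8, 275]
`print(a)` → prints [1, 1, 8, 275]
`print(b)` → prints [1, 1, 8]

Answer:
[1, 1, 8, 275]
[1, 1, 8]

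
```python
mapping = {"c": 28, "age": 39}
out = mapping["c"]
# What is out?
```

Trace:
`mapping = {"c": 28, "age": 39}` → mapping = {'c': 28, 'age': 39}
`out = mapping["c"]` → out = 28
So out = 28

Answer: 28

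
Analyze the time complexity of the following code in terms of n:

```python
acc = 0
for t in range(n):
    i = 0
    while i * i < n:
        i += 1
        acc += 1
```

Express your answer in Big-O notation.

Each loop level contributes: n × √n. Multiplying the contributions gives O(n√n).

Answer: O(n√n)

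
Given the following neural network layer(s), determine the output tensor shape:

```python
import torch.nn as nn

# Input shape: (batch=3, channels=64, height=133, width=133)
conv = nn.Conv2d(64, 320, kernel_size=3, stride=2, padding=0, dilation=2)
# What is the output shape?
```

Input: (3, 64, 133, 133) -> Output: (3, 320, 65, 65)

Answer: (3, 320, 65, 65)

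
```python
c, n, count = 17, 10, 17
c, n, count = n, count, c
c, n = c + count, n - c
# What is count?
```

Trace:
`c, n, count = 17, 10, 17` → c = 17; n = 10; count = 17
`c, n, count = n, count, c` → c = 10; n = 17; count = 17
`c, n = c + count, n - c` → c = 27; n = 7
So count = 17

Answer: 17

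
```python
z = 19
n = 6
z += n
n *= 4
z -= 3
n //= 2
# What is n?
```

Trace:
`z = 19` → z = 19
`n = 6` → n = 6
`z += n` → z = 25
`n *= 4` → n = 24
`z -= 3` → z = 22
`n //= 2` → n = 12
So n = 12

Answer: 12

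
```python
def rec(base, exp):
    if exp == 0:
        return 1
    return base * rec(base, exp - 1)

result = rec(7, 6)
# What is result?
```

rec(7, 6) = 7 * 7 * 7 * 7 * 7 * 7 = 117649

Answer: 117649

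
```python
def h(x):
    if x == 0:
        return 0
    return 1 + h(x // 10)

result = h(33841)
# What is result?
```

Count of digits of 33841: 5

Answer: 5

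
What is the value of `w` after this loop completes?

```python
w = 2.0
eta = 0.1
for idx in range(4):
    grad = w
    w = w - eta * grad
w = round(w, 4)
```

Gradient descent: w = 2.0 * (1 - 0.1)^4
`w` takes the values: 2.0 → 1.8 → 1.62 → 1.458 → 1.3122

Answer: 1.3122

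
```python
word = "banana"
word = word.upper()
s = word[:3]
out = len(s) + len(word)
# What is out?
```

Trace:
`word = "banana"` → word = 'banana'
`word = word.upper()` → word = 'BANANA'
`s = word[:3]` → s = 'BAN'
`out = len(s) + len(word)` → out = 9
So out = 9

Answer: 9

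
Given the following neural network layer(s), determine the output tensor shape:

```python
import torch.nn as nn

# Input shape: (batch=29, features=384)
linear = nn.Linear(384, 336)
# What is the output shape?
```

Input: (29, 384) -> Output: (29, 336)

Answer: (29, 336)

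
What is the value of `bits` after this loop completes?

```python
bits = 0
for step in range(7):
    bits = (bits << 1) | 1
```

Build 7 consecutive 1-bits: 0b1111111
`bits` takes the values: 0 → 1 → 3 → 7 → 15 → 31 → 63 → 127

Answer: 127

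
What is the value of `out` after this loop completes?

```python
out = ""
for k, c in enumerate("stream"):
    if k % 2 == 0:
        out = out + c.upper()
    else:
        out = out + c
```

Uppercase even positions in 'stream'
`out` takes the values: "" → "S" → "St" → "StR" → "StRe" → "StReA" → "StReAm"

Answer: "StReAm"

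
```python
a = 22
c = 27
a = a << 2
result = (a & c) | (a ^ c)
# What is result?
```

Trace:
`a = 22` → a = 22
`c = 27` → c = 27
`a = a << 2` → a = 88
`result = (a & c) | (a ^ c)` → result = 91
So result = 91

Answer: 91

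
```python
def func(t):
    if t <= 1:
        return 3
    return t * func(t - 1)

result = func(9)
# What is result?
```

func(9) = 9 * 8 * 7 * 6 * 5 * 4 * 3 * 2 * 3 = 1088640

Answer: 1088640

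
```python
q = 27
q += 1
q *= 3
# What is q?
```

Trace:
`q = 27` → q = 27
`q += 1` → q = 28
`q *= 3` → q = 84
So q = 84

Answer: 84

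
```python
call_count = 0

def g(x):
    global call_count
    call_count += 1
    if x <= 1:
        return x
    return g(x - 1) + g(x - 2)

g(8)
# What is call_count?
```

Calls(x) = 1 + Calls(x-1) + Calls(x-2); Calls(0)=Calls(1)=1. For x=8 this gives 67.

Answer: 67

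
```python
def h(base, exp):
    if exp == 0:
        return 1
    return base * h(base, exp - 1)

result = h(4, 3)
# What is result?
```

h(4, 3) = 4 * 4 * 4 = 64

Answer: 64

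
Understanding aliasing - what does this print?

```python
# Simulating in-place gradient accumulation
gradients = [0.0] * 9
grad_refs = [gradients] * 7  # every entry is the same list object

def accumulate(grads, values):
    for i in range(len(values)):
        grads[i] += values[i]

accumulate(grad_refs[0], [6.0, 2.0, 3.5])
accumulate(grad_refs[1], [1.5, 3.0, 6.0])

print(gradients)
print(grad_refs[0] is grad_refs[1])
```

Key concept: gradient accumulation aliasing.
Step by step:
`gradients = [0.0] * 9` → gradients = [0.0, 0.0, 0.0, 0.0, 0.0, 0.0, 0.0, 0.0, 0.0]
`grad_refs = [gradients] * 7` → grad_refs = [[0.0, 0.0, 0.0, 0.0, 0.0, 0.0, 0.0, 0.0, 0.0], [0.0, 0.0, 0.0, 0.0, 0.0, 0.0, 0.0, 0.0, 0.0], [0.0, 0.0, 0.0, 0.0, 0.0, 0.0, 0.0, 0.0, 0.0], [0.0, 0.0, 0.0, 0.0, 0.0, 0.0, 0.0, 0.0, 0.0], [0.0, 0.0, 0.0, 0.0, 0.0, 0.0, 0.0, 0.0, 0.0], [0.0, 0.0, 0.0, 0.0, 0.0, 0.0, 0.0, 0.0, 0.0], [0.0, 0.0, 0.0, 0.0, 0.0, 0.0, 0.0, 0.0, 0.0]]
`accumulate(grad_refs[0], [6.0, 2.0, 3.5])` → gradients = [6.0, 2.0, 3.5, 0.0, 0.0, 0.0, 0.0, 0.0, 0.0]; grad_refs = [[6.0, 2.0, 3.5, 0.0, 0.0, 0.0, 0.0, 0.0, 0.0], [6.0, 2.0, 3.5, 0.0, 0.0, 0.0, 0.0, 0.0, 0.0], [6.0, 2.0, 3.5, 0.0, 0.0, 0.0, 0.0, 0.0, 0.0], [6.0, 2.0, 3.5, 0.0, 0.0, 0.0, 0.0, 0.0, 0.0], [6.0, 2.0, 3.5, 0.0, 0.0, 0.0, 0.0, 0.0, 0.0], [6.0, 2.0, 3.5, 0.0, 0.0, 0.0, 0.0, 0.0, 0.0], [6.0, 2.0, 3.5, 0.0, 0.0, 0.0, 0.0, 0.0, 0.0]]
`accumulate(grad_refs[1], [1.5, 3.0, 6.0])` → gradients = [7.5, 5.0, 9.5, 0.0, 0.0, 0.0, 0.0, 0.0, 0.0]; grad_refs = [[7.5, 5.0, 9.5, 0.0, 0.0, 0.0, 0.0, 0.0, 0.0], [7.5, 5.0, 9.5, 0.0, 0.0, 0.0, 0.0, 0.0, 0.0], [7.5, 5.0, 9.5, 0.0, 0.0, 0.0, 0.0, 0.0, 0.0], [7.5, 5.0, 9.5, 0.0, 0.0, 0.0, 0.0, 0.0, 0.0], [7.5, 5.0, 9.5, 0.0, 0.0, 0.0, 0.0, 0.0, 0.0], [7.5, 5.0, 9.5, 0.0, 0.0, 0.0, 0.0, 0.0, 0.0], [7.5, 5.0, 9.5, 0.0, 0.0, 0.0, 0.0, 0.0, 0.0]]
`print(gradients)` → prints [7.5, 5.0, 9.5, 0.0, 0.0, 0.0, 0.0, 0.0, 0.0]
`print(grad_refs[0] is grad_refs[1])` → prints True

Answer:
[7.5, 5.0, 9.5, 0.0, 0.0, 0.0, 0.0, 0.0, 0.0]
True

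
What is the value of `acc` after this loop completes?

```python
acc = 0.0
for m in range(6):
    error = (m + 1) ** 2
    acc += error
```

Sum of squared losses 1² + 2² + ... + 6²
`acc` takes the values: 0.0 → 1.0 → 5.0 → 14.0 → 30.0 → 55.0 → 91.0

Answer: 91.0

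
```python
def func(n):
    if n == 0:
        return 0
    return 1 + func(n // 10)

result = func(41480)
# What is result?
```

Count of digits of 41480: 5

Answer: 5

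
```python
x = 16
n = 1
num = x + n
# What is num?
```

Trace:
`x = 16` → x = 16
`n = 1` → n = 1
`num = x + n` → num = 17
So num = 17

Answer: 17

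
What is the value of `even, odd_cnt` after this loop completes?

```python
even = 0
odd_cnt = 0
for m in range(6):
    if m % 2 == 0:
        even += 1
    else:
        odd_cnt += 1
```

Count evens and odds in range(6)
`even, odd_cnt` takes the values: (0, 0) → (1, 0) → (1, 1) → (2, 1) → (2, 2) → (3, 2) → (3, 3)

Answer: 3, 3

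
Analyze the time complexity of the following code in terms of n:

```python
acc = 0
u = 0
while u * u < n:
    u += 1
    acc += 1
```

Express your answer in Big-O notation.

Each loop level contributes: √n. Multiplying the contributions gives O(√n).

Answer: O(√n)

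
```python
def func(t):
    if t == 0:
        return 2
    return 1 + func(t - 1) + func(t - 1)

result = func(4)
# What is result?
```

func(t) = 1 + 2·func(t-1), func(0)=2. Closed form: (2+1)·2^4 - 1 = 47.

Answer: 47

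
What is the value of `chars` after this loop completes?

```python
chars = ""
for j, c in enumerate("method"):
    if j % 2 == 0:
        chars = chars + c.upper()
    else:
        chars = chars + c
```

Uppercase even positions in 'method'
`chars` takes the values: "" → "M" → "Me" → "MeT" → "MeTh" → "MeThO" → "MeThOd"

Answer: "MeThOd"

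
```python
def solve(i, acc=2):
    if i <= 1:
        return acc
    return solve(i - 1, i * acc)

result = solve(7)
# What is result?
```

Accumulator trace (n, acc): (7, 2) -> (6, 14) -> (5, 84) -> (4, 420) -> (3, 1680) -> (2, 5040) -> (1, 10080) -> return 10080

Answer: 10080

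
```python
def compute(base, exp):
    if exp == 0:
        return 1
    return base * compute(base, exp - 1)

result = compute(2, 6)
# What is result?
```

compute(2, 6) = 2 * 2 * 2 * 2 * 2 * 2 = 64

Answer: 64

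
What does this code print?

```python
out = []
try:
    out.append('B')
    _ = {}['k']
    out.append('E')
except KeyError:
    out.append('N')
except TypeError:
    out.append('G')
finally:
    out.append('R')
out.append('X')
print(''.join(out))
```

Execution trace: 'B' (try body) → 'N' (except KeyError) → 'R' (finally) → 'X' (after the try/except). Output: BNRX

Answer: BNRX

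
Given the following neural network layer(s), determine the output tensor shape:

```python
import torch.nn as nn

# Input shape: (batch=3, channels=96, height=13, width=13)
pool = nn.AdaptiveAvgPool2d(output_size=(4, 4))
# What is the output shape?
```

Input: (3, 96, 13, 13) -> Output: (3, 96, 4, 4)

Answer: (3, 96, 4, 4)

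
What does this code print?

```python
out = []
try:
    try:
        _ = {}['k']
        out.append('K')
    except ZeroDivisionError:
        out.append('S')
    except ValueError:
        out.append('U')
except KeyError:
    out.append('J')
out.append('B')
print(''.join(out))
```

Execution trace: 'J' (outer except KeyError) → 'B' (after the try/except). Output: JB

Answer: JB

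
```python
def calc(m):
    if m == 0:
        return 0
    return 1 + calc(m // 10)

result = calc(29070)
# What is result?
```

Count of digits of 29070: 5

Answer: 5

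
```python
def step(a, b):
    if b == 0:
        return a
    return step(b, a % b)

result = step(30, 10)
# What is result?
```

step(30, 10) -> step(10, 0) -> 10

Answer: 10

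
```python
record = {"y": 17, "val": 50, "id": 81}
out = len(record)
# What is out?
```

Trace:
`record = {"y": 17, "val": 50, "id": 81}` → record = {'y': 17, 'val': 50, 'id': 81}
`out = len(record)` → out = 3
So out = 3

Answer: 3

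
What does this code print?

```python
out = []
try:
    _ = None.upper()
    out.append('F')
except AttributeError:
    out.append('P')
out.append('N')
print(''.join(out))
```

Execution trace: 'P' (except AttributeError) → 'N' (after the try/except). Output: PN

Answer: PN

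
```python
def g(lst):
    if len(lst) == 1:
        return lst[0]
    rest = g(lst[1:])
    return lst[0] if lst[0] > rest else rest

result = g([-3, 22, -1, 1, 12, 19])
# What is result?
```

Recursive max over [-3, 22, -1, 1, 12, 19] = 22

Answer: 22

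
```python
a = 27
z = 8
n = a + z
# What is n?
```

Trace:
`a = 27` → a = 27
`z = 8` → z = 8
`n = a + z` → n = 35
So n = 35

Answer: 35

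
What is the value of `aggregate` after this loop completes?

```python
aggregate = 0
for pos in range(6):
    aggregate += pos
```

Sum of 0 to 5 = 15
`aggregate` takes the values: 0 → 1 → 3 → 6 → 10 → 15

Answer: 15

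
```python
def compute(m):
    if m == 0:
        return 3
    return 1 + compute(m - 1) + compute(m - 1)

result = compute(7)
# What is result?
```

compute(m) = 1 + 2·compute(m-1), compute(0)=3. Closed form: (3+1)·2^7 - 1 = 511.

Answer: 511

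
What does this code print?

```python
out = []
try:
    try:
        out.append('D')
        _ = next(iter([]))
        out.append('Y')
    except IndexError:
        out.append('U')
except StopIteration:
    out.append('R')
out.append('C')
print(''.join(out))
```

Execution trace: 'D' (try body) → 'R' (outer except StopIteration) → 'C' (after the try/except). Output: DRC

Answer: DRC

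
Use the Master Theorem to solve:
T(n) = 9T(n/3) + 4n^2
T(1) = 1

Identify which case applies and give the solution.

a=9, b=3, f(n)=4n^2. log_3(9) = 2. Since c=2 = 2, Case 2 applies: T(n) = Θ(n^log_b(a) · log n) = O(n^2 log n).

Answer: O(n^2 log n) - Case 2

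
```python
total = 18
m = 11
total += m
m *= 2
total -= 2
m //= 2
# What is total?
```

Trace:
`total = 18` → total = 18
`m = 11` → m = 11
`total += m` → total = 29
`m *= 2` → m = 22
`total -= 2` → total = 27
`m //= 2` → m = 11
So total = 27

Answer: 27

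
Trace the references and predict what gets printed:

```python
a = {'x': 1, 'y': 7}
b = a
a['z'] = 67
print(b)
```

Key concept: dict aliasing.
Step by step:
`a = {'x': 1, 'y': 7}` → a = {'x': 1, 'y': 7}
`b = a` → b = {'x': 1, 'y': 7} (same object as a)
`a['z'] = 67` → a = {'x': 1, 'y': 7, 'z': 67} (same object as b); b = {'x': 1, 'y': 7, 'z': 67} (same object as a)
`print(b)` → prints {'x': 1, 'y': 7, 'z': 67}

Answer: {'x': 1, 'y': 7, 'z': 67}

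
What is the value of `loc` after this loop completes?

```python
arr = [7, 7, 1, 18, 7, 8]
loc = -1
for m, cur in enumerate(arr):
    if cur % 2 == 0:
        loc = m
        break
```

First even number index in [7, 7, 1, 18, 7, 8]
`loc` takes the values: -1 → 3

Answer: 3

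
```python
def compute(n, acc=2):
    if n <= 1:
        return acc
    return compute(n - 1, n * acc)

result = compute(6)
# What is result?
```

Accumulator trace (n, acc): (6, 2) -> (5, 12) -> (4, 60) -> (3, 240) -> (2, 720) -> (1, 1440) -> return 1440

Answer: 1440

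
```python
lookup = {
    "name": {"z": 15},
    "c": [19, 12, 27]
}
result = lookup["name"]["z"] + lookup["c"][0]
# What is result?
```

Trace:
`lookup = { ...` → lookup = {'name': {'z': 15}, 'c': [19, 12, 27]}
`result = lookup["name"]["z"] + lookup["c"][0]` → result = 34
So result = 34

Answer: 34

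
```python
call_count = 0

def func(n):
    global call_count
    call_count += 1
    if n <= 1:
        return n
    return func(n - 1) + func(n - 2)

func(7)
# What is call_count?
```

Calls(n) = 1 + Calls(n-1) + Calls(n-2); Calls(0)=Calls(1)=1. For n=7 this gives 41.

Answer: 41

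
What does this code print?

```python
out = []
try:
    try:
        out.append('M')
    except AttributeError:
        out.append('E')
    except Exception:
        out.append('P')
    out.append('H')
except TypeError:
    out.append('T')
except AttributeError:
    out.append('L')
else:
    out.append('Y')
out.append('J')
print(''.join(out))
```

Execution trace: 'M' (inner try body, no exception) → 'H' (try body, no exception) → 'Y' (else) → 'J' (after the try/except). Output: MHYJ

Answer: MHYJ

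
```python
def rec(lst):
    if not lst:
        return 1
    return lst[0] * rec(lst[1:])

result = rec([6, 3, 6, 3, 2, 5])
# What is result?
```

Product over [6, 3, 6, 3, 2, 5] = 6 * 3 * 6 * 3 * 2 * 5 = 3240

Answer: 3240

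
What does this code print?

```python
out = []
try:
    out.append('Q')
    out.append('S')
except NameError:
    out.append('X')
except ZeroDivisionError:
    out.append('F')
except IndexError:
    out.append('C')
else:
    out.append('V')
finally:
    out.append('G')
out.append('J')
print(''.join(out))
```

Execution trace: 'Q' (try body) → 'S' (try body, no exception) → 'V' (else) → 'G' (finally) → 'J' (after the try/except). Output: QSVGJ

Answer: QSVGJ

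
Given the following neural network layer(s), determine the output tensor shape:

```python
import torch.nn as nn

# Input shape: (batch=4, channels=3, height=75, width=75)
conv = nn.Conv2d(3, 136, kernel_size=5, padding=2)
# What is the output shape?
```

Input: (4, 3, 75, 75) -> Output: (4, 136, 75, 75)

Answer: (4, 136, 75, 75)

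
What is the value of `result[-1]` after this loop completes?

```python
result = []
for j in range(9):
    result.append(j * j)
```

Last element of squares 0 to 8
`result` takes the values: [] → [0] → [0, 1] → [0, 1, 4] → [0, 1, 4, 9] → [0, 1, 4, 9, 16] → [0, 1, 4, 9, 16, 25] → [0, 1, 4, 9, 16, 25, 36] → [0, 1, 4, 9, 16, 25, 36, 49] → [0, 1, 4, 9, 16, 25, 36, 49, 64]
So `result[-1]` = 64

Answer: 64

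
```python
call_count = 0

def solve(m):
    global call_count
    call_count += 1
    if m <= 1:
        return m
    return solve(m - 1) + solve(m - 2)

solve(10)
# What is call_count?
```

Calls(m) = 1 + Calls(m-1) + Calls(m-2); Calls(0)=Calls(1)=1. For m=10 this gives 177.

Answer: 177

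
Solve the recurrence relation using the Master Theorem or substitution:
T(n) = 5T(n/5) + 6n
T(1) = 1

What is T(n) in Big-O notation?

By Master Theorem: a=5, b=5, f(n)=6n. Since log_5(5) = 1 and f(n) = Θ(n^1), Case 2 applies. T(n) = O(n log n).

Answer: O(n log n)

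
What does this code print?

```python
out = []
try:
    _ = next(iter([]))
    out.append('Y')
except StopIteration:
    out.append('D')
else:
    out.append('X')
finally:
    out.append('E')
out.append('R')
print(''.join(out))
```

Execution trace: 'D' (except StopIteration) → 'E' (finally) → 'R' (after the try/except). Output: DER

Answer: DER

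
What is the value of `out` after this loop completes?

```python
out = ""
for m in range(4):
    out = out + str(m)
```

Concatenate digits 0 to 3
`out` takes the values: "" → "0" → "01" → "012" → "0123"

Answer: "0123"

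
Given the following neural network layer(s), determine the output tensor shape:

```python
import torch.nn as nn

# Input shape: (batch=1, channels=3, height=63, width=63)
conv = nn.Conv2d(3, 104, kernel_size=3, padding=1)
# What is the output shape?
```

Input: (1, 3, 63, 63) -> Output: (1, 104, 63, 63)

Answer: (1, 104, 63, 63)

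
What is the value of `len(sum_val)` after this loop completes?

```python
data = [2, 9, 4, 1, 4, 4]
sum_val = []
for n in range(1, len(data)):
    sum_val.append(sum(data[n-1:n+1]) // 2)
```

Number of 2-element averages
`sum_val` takes the values: [] → [5] → [5, 6] → [5, 6, 2] → [5, 6, 2, 2] → [5, 6, 2, 2, 4]
So `len(sum_val)` = 5

Answer: 5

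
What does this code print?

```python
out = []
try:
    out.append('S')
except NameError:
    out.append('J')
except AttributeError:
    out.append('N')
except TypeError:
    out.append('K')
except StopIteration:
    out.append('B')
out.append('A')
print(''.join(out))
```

Execution trace: 'S' (try body, no exception) → 'A' (after the try/except). Output: SA

Answer: SA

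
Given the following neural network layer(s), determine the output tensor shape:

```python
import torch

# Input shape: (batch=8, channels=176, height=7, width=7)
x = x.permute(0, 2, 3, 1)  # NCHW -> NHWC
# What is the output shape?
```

Input: (8, 176, 7, 7) -> Output: (8, 7, 7, 176)

Answer: (8, 7, 7, 176)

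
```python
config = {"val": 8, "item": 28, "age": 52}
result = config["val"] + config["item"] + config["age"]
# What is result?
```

Trace:
`config = {"val": 8, "item": 28, "age": 52}` → config = {'val': 8, 'item': 28, 'age': 52}
`result = config["val"] + config["item"] + config["age"]` → result = 88
So result = 88

Answer: 88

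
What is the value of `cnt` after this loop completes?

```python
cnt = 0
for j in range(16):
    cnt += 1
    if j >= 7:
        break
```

Loop breaks when j reaches 7, cnt is 8
`cnt` takes the values: 0 → 1 → 2 → 3 → 4 → 5 → 6 → 7 → 8

Answer: 8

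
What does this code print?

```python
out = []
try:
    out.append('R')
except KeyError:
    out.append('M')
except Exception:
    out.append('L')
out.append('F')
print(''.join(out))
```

Execution trace: 'R' (try body, no exception) → 'F' (after the try/except). Output: RF

Answer: RF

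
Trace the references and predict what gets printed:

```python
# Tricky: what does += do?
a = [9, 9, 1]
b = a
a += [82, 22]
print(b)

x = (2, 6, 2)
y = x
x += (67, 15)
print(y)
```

Key concept: += behavior differs for mutable vs immutable.
Step by step:
`a = [9, 9, 1]` → a = [9, 9, 1]
`b = a` → b = [9, 9, 1] (same object as a)
`a += [82, 22]` → a = [9, 9, 1, 82, 22] (same object as b); b = [9, 9, 1, 82, 22] (same object as a)
`print(b)` → prints [9, 9, 1, 82, 22]
`x = (2, 6, 2)` → x = (2, 6, 2)
`y = x` → y = (2, 6, 2)
`x += (67, 15)` → x = (2, 6, 2, 67, 15)
`print(y)` → prints (2, 6, 2)

Answer:
[9, 9, 1, 82, 22]
(2, 6, 2)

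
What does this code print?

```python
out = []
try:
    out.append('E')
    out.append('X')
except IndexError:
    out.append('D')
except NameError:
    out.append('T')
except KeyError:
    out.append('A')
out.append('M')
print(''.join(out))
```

Execution trace: 'E' (try body) → 'X' (try body, no exception) → 'M' (after the try/except). Output: EXM

Answer: EXM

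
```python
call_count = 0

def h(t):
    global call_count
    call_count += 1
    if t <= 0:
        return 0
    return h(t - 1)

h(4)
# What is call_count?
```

Linear recursion stepping by 1: 5 calls from t=4 down to ≤0.

Answer: 5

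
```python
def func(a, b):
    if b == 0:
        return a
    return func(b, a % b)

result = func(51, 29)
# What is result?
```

func(51, 29) -> func(29, 22) -> func(22, 7) -> func(7, 1) -> func(1, 0) -> 1

Answer: 1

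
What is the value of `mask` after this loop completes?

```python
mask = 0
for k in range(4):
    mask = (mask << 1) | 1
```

Build 4 consecutive 1-bits: 0b1111
`mask` takes the values: 0 → 1 → 3 → 7 → 15

Answer: 15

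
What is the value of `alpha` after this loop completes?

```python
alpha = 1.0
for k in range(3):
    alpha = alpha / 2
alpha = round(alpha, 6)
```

Halving LR 3 times: 1 / 2^3
`alpha` takes the values: 1.0 → 0.5 → 0.25 → 0.125

Answer: 0.125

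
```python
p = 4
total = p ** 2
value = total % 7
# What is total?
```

Trace:
`p = 4` → p = 4
`total = p ** 2` → total = 16
`value = total % 7` → value = 2
So total = 16

Answer: 16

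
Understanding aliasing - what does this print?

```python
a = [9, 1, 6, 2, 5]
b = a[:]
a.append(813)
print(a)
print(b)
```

Key concept: slice [:] creates copy.
Step by step:
`a = [9, 1, 6, 2, 5]` → a = [9, 1, 6, 2, 5]
`b = a[:]` → b = [9, 1, 6, 2, 5]
`a.append(813)` → a = [9, 1, 6, 2, 5, 813]
`print(a)` → prints [9, 1, 6, 2, 5, 813]
`print(b)` → prints [9, 1, 6, 2, 5]

Answer:
[9, 1, 6, 2, 5, 813]
[9, 1, 6, 2, 5]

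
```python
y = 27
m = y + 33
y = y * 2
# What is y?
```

Trace:
`y = 27` → y = 27
`m = y + 33` → m = 60
`y = y * 2` → y = 54
So y = 54

Answer: 54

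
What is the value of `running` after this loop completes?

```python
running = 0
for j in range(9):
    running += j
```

Sum of 0 to 8 = 36
`running` takes the values: 0 → 1 → 3 → 6 → 10 → 15 → 21 → 28 → 36

Answer: 36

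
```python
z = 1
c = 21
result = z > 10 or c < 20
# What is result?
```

Trace:
`z = 1` → z = 1
`c = 21` → c = 21
`result = z > 10 or c < 20` → result = False
So result = False

Answer: False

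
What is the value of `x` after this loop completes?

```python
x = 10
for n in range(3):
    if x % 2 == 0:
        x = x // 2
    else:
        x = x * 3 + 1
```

Collatz-style transformation from 10
`x` takes the values: 10 → 5 → 16 → 8

Answer: 8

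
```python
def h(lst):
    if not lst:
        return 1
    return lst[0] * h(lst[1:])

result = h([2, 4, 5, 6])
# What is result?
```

Product over [2, 4, 5, 6] = 2 * 4 * 5 * 6 = 240

Answer: 240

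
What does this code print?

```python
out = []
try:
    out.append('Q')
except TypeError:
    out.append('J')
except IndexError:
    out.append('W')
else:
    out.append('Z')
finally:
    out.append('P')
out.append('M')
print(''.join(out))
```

Execution trace: 'Q' (try body, no exception) → 'Z' (else) → 'P' (finally) → 'M' (after the try/except). Output: QZPM

Answer: QZPM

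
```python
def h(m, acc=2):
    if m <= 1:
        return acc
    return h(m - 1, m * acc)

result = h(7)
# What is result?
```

Accumulator trace (n, acc): (7, 2) -> (6, 14) -> (5, 84) -> (4, 420) -> (3, 1680) -> (2, 5040) -> (1, 10080) -> return 10080

Answer: 10080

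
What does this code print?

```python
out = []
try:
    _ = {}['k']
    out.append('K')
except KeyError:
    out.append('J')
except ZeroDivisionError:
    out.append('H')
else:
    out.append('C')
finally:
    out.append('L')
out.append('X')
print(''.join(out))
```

Execution trace: 'J' (except KeyError) → 'L' (finally) → 'X' (after the try/except). Output: JLX

Answer: JLX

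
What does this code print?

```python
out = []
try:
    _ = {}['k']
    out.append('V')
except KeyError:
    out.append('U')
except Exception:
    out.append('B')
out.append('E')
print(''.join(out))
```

Execution trace: 'U' (except KeyError) → 'E' (after the try/except). Output: UE

Answer: UE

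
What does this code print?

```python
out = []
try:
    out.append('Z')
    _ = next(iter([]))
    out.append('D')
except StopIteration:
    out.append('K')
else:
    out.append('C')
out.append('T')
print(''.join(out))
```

Execution trace: 'Z' (try body) → 'K' (except StopIteration) → 'T' (after the try/except). Output: ZKT

Answer: ZKT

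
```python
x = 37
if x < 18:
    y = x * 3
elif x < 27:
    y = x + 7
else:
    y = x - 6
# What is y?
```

Trace:
`x = 37` → x = 37
`if x < 18: ...` → x < 18 is False, x < 27 is False, take else branch → y = 31
So y = 31

Answer: 31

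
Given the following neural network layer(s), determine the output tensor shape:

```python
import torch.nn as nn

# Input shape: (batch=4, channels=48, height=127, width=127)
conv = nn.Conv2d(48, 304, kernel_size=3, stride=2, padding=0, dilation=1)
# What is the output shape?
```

Input: (4, 48, 127, 127) -> Output: (4, 304, 63, 63)

Answer: (4, 304, 63, 63)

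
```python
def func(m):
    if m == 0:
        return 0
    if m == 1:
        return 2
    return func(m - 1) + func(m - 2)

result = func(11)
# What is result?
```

Build up from base cases: func(0)=0, func(1)=2, func(2)=2, func(3)=4, func(4)=6, func(5)=10, func(6)=16, ..., func(11)=178

Answer: 178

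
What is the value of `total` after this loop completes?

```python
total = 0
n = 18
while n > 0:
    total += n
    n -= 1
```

Sum 18 down to 1
`total` takes the values: 0 → 18 → 35 → 51 → 66 → 80 → 93 → 105 → 116 → 126 → 135 → 143 → 150 → 156 → 161 → 165 → 168 → 170 → 171

Answer: 171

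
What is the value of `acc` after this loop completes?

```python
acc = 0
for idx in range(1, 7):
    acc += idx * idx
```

Sum of squares 1² to 6² = 91
`acc` takes the values: 0 → 1 → 5 → 14 → 30 → 55 → 91

Answer: 91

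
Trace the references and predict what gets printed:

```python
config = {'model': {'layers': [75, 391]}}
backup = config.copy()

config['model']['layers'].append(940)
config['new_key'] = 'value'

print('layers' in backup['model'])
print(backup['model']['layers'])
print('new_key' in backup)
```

Key concept: shallow copy gotcha with nested dict.
Step by step:
`config = {'model': {'layers': [75, 391]}}` → config = {'model': {'layers': [75, 391]}}
`backup = config.copy()` → backup = {'model': {'layers': [75, 391]}}
`config['model']['layers'].append(940)` → config = {'model': {'layers': [75, 391, 940]}}; backup = {'model': {'layers': [75, 391, 940]}}
`config['new_key'] = 'value'` → config = {'model': {'layers': [75, 391, 940]}, 'new_key': 'value'}
`print('layers' in backup['model'])` → prints True
`print(backup['model']['layers'])` → prints [75, 391, 940]
`print('new_key' in backup)` → prints False

Answer:
True
[75, 391, 940]
False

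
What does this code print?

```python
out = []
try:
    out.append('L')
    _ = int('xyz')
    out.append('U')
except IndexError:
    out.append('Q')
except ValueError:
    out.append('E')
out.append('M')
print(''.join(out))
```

Execution trace: 'L' (try body) → 'E' (except ValueError) → 'M' (after the try/except). Output: LEM

Answer: LEM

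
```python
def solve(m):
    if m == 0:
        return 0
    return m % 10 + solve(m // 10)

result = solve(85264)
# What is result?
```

Sum of digits of 85264: 4 + 6 + 2 + 5 + 8 = 25

Answer: 25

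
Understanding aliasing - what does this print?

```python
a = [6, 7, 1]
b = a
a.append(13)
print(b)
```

Key concept: basic list aliasing.
Step by step:
`a = [6, 7, 1]` → a = [6, 7, 1]
`b = a` → b = [6, 7, 1] (same object as a)
`a.append(13)` → a = [6, 7, 1, 13] (same object as b); b = [6, 7, 1, 13] (same object as a)
`print(b)` → prints [6, 7, 1, 13]

Answer: [6, 7, 1, 13]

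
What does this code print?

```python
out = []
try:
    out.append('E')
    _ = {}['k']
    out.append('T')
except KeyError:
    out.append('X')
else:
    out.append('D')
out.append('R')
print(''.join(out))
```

Execution trace: 'E' (try body) → 'X' (except KeyError) → 'R' (after the try/except). Output: EXR

Answer: EXR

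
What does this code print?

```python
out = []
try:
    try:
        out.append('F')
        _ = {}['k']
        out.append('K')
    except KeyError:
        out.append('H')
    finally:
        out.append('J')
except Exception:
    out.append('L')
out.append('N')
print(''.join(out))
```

Execution trace: 'F' (inner try body) → 'H' (inner except KeyError) → 'J' (inner finally) → 'N' (after the try/except). Output: FHJN

Answer: FHJN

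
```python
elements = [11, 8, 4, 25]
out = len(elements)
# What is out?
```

Trace:
`elements = [11, 8, 4, 25]` → elements = [11, 8, 4, 25]
`out = len(elements)` → out = 4
So out = 4

Answer: 4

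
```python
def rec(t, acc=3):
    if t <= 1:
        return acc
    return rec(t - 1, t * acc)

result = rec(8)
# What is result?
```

Accumulator trace (n, acc): (8, 3) -> (7, 24) -> (6, 168) -> (5, 1008) -> (4, 5040) -> (3, 20160) -> (2, 60480) -> (1, 120960) -> return 120960

Answer: 120960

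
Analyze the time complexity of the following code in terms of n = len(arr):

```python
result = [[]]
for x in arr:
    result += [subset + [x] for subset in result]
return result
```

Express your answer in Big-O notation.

This is subset (power-set) generation — 2^n subsets, each materialised as a list of up to n elements. Time complexity: O(n · 2^n).

Answer: O(n · 2^n)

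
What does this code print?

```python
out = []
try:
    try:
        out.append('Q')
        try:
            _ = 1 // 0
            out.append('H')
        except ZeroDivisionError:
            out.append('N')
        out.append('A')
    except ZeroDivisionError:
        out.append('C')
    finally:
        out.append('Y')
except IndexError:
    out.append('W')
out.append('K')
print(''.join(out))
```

Execution trace: 'Q' (try body) → 'N' (inner except ZeroDivisionError) → 'A' (try body, no exception) → 'Y' (finally) → 'K' (after the try/except). Output: QNAYK

Answer: QNAYK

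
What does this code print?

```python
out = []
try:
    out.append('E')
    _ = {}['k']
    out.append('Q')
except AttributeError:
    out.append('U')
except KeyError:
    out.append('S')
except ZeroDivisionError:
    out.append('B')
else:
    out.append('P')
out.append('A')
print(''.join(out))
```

Execution trace: 'E' (try body) → 'S' (except KeyError) → 'A' (after the try/except). Output: ESA

Answer: ESA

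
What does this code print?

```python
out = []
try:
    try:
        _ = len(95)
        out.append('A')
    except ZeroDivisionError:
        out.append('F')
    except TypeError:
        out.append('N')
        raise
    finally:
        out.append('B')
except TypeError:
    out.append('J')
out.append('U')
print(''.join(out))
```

Execution trace: 'N' (inner except TypeError) → 'B' (inner finally) → 'J' (outer except TypeError) → 'U' (after the try/except). Output: NBJU

Answer: NBJU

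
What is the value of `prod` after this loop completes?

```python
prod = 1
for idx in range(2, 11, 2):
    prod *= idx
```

Product of even numbers 2 to 10
`prod` takes the values: 1 → 2 → 8 → 48 → 384 → 3840

Answer: 3840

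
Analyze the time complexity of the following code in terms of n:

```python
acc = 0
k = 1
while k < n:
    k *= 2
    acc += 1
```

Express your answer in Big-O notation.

Each loop level contributes: log n. Multiplying the contributions gives O(log n).

Answer: O(log n)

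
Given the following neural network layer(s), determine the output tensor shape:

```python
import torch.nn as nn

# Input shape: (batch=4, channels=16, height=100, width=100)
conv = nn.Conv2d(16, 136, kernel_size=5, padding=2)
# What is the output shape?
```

Input: (4, 16, 100, 100) -> Output: (4, 136, 100, 100)

Answer: (4, 136, 100, 100)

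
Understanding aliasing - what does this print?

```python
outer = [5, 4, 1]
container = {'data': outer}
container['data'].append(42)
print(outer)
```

Key concept: dict holds reference to list.
Step by step:
`outer = [5, 4, 1]` → outer = [5, 4, 1]
`container = {'data': outer}` → container = {'data': [5, 4, 1]}
`container['data'].append(42)` → outer = [5, 4, 1, 42]; container = {'data': [5, 4, 1, 42]}
`print(outer)` → prints [5, 4, 1, 42]

Answer: [5, 4, 1, 42]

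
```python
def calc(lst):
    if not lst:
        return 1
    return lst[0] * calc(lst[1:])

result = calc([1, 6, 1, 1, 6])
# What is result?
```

Product over [1, 6, 1, 1, 6] = 1 * 6 * 1 * 1 * 6 = 36

Answer: 36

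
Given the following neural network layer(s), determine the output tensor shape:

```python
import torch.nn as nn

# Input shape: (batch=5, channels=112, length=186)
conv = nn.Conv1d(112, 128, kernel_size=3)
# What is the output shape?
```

Input: (5, 112, 186) -> Output: (5, 128, 184)

Answer: (5, 128, 184)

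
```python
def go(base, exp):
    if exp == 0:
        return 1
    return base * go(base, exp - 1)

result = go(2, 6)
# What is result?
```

go(2, 6) = 2 * 2 * 2 * 2 * 2 * 2 = 64

Answer: 64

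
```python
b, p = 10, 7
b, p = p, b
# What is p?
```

Trace:
`b, p = 10, 7` → b = 10; p = 7
`b, p = p, b` → b = 7; p = 10
So p = 10

Answer: 10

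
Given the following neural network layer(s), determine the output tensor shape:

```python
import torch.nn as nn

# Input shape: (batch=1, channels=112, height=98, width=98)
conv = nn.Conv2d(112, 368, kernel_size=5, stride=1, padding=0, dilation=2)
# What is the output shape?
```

Input: (1, 112, 98, 98) -> Output: (1, 368, 90, 90)

Answer: (1, 368, 90, 90)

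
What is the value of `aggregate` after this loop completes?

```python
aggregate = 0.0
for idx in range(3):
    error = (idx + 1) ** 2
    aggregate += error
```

Sum of squared losses 1² + 2² + ... + 3²
`aggregate` takes the values: 0.0 → 1.0 → 5.0 → 14.0

Answer: 14.0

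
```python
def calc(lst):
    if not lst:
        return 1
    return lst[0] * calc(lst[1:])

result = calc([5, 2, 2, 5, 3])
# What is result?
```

Product over [5, 2, 2, 5, 3] = 5 * 2 * 2 * 5 * 3 = 300

Answer: 300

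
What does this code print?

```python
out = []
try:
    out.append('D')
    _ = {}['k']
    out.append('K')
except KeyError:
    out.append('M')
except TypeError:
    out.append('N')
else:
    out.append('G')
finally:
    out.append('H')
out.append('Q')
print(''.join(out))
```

Execution trace: 'D' (try body) → 'M' (except KeyError) → 'H' (finally) → 'Q' (after the try/except). Output: DMHQ

Answer: DMHQ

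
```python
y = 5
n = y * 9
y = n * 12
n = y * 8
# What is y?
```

Trace:
`y = 5` → y = 5
`n = y * 9` → n = 45
`y = n * 12` → y = 540
`n = y * 8` → n = 4320
So y = 540

Answer: 540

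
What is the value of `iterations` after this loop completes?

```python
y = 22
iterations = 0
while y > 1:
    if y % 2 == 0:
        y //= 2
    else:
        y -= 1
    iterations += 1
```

Steps to reduce 22 to 1
`iterations` takes the values: 0 → 1 → 2 → 3 → 4 → 5 → 6

Answer: 6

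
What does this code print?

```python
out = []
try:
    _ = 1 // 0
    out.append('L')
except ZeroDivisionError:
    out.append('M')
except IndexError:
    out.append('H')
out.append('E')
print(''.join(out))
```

Execution trace: 'M' (except ZeroDivisionError) → 'E' (after the try/except). Output: ME

Answer: ME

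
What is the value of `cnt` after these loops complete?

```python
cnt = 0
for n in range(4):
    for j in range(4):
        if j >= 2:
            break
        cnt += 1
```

Inner breaks at 2, outer runs 4 times
`cnt` takes the values: 0 → 1 → 2 → 3 → 4 → 5 → 6 → 7 → 8

Answer: 8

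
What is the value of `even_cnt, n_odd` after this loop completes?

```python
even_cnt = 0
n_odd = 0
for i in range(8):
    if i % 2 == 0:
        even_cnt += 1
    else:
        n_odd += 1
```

Count evens and odds in range(8)
`even_cnt, n_odd` takes the values: (0, 0) → (1, 0) → (1, 1) → (2, 1) → (2, 2) → (3, 2) → (3, 3) → (4, 3) → (4, 4)

Answer: 4, 4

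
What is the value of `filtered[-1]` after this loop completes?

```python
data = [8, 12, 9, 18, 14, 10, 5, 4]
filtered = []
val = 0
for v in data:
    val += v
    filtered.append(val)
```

Cumulative sum ends at 80
`filtered` takes the values: [] → [8] → [8, 20] → [8, 20, 29] → [8, 20, 29, 47] → [8, 20, 29, 47, 61] → [8, 20, 29, 47, 61, 71] → [8, 20, 29, 47, 61, 71, 76] → [8, 20, 29, 47, 61, 71, 76, 80]
So `filtered[-1]` = 80

Answer: 80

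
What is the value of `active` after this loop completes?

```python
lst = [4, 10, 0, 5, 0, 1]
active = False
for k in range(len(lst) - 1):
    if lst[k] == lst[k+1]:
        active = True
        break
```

Check consecutive duplicates in [4, 10, 0, 5, 0, 1]
`active` takes the values: False

Answer: False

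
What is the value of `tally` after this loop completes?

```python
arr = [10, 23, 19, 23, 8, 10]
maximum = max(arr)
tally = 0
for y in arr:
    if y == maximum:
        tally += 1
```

Count of max value 23 in [10, 23, 19, 23, 8, 10]
`tally` takes the values: 0 → 1 → 2

Answer: 2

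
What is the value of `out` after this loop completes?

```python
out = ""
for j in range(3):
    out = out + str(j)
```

Concatenate digits 0 to 2
`out` takes the values: "" → "0" → "01" → "012"

Answer: "012"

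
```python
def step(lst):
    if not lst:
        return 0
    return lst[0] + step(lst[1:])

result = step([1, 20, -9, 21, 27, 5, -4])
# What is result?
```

1 + 20 + (-9) + 21 + 27 + 5 + (-4) + 0 = 61

Answer: 61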